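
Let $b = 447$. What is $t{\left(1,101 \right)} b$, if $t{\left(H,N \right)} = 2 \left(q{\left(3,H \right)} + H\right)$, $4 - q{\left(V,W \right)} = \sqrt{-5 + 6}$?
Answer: $3576$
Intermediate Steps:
$q{\left(V,W \right)} = 3$ ($q{\left(V,W \right)} = 4 - \sqrt{-5 + 6} = 4 - \sqrt{1} = 4 - 1 = 3$)
$t{\left(H,N \right)} = 6 + 2 H$ ($t{\left(H,N \right)} = 2 \left(3 + H\right) = 6 + 2 H$)
$t{\left(1,101 \right)} b = \left(6 + 2 \cdot 1\right) 447 = \left(6 + 2\right) 447 = 8 \cdot 447 = 3576$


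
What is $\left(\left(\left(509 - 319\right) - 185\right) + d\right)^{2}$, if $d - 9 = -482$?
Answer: $219024$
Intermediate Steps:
$d = -473$ ($d = 9 - 482 = -473$)
$\left(\left(\left(509 - 319\right) - 185\right) + d\right)^{2} = \left(\left(\left(509 - 319\right) - 185\right) - 473\right)^{2} = \left(\left(190 - 185\right) - 473\right)^{2} = \left(5 - 473\right)^{2} = \left(-468\right)^{2} = 219024$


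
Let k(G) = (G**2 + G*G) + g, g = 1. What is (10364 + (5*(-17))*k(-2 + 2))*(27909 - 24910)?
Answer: 30826721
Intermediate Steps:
k(G) = 1 + 2*G**2 (k(G) = (G**2 + G*G) + 1 = (G**2 + G**2) + 1 = 2*G**2 + 1 = 1 + 2*G**2)
(10364 + (5*(-17))*k(-2 + 2))*(27909 - 24910) = (10364 + (5*(-17))*(1 + 2*(-2 + 2)**2))*(27909 - 24910) = (10364 - 85*(1 + 2*0**2))*2999 = (10364 - 85*(1 + 2*0))*2999 = (10364 - 85*(1 + 0))*2999 = (10364 - 85*1)*2999 = (10364 - 85)*2999 = 10279*2999 = 30826721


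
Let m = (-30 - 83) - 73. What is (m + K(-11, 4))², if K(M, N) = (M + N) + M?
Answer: 41616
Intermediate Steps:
K(M, N) = N + 2*M
m = -186 (m = -113 - 73 = -186)
(m + K(-11, 4))² = (-186 + (4 + 2*(-11)))² = (-186 + (4 - 22))² = (-186 - 18)² = (-204)² = 41616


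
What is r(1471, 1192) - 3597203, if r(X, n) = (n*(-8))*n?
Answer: -14964115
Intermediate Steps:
r(X, n) = -8*n² (r(X, n) = (-8*n)*n = -8*n²)
r(1471, 1192) - 3597203 = -8*1192² - 3597203 = -8*1420864 - 3597203 = -11366912 - 3597203 = -14964115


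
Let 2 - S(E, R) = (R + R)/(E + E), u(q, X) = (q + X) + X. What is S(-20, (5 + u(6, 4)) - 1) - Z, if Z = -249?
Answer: 2519/10 ≈ 251.90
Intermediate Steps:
u(q, X) = q + 2*X (u(q, X) = (X + q) + X = q + 2*X)
S(E, R) = 2 - R/E (S(E, R) = 2 - (R + R)/(E + E) = 2 - 2*R/(2*E) = 2 - 2*R*1/(2*E) = 2 - R/E)
S(-20, (5 + u(6, 4)) - 1) - Z = (2 - 1*((5 + (6 + 2*4)) - 1)/(-20)) - 1*(-249) = (2 - 1*((5 + (6 + 8)) - 1)*(-1/20)) + 249 = (2 - 1*((5 + 14) - 1)*(-1/20)) + 249 = (2 - 1*(19 - 1)*(-1/20)) + 249 = (2 - 1*18*(-1/20)) + 249 = (2 + 9/10) + 249 = 29/10 + 249 = 2519/10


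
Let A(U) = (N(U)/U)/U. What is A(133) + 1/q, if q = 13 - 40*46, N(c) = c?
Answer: 242/34713 ≈ 0.0069714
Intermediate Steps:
q = -1827 (q = 13 - 1840 = -1827)
A(U) = 1/U (A(U) = (U/U)/U = 1/U)
A(133) + 1/q = 1/133 + 1/(-1827) = 1/133 - 1/1827 = 242/34713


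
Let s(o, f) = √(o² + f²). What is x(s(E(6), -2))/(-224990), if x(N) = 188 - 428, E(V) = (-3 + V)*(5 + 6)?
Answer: 24/22499 ≈ 0.0010667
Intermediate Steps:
E(V) = -33 + 11*V (E(V) = (-3 + V)*11 = -33 + 11*V)
s(o, f) = √(f² + o²)
x(N) = -240
x(s(E(6), -2))/(-224990) = -240/(-224990) = -240*(-1/224990) = 24/22499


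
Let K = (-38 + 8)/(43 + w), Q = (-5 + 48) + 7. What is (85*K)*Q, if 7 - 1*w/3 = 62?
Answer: 63750/61 ≈ 1045.1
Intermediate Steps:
w = -165 (w = 21 - 3*62 = 21 - 186 = -165)
Q = 50 (Q = 43 + 7 = 50)
K = 15/61 (K = (-38 + 8)/(43 - 165) = -30/(-122) = -30*(-1/122) = 15/61 ≈ 0.24590)
(85*K)*Q = (85*(15/61))*50 = (1275/61)*50 = 63750/61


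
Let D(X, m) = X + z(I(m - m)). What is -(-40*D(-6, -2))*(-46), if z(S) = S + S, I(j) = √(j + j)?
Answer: 11040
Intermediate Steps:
I(j) = √2*√j (I(j) = √(2*j) = √2*√j)
z(S) = 2*S
D(X, m) = X (D(X, m) = X + 2*(√2*√(m - m)) = X + 2*(√2*√0) = X + 2*(√2*0) = X + 2*0 = X + 0 = X)
-(-40*D(-6, -2))*(-46) = -(-40*(-6))*(-46) = -240*(-46) = -1*(-11040) = 11040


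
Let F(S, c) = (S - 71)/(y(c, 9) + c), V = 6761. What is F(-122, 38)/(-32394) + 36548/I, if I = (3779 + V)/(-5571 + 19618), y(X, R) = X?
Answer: 315984207869971/6487222440 ≈ 48709.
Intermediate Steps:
F(S, c) = (-71 + S)/(2*c) (F(S, c) = (S - 71)/(c + c) = (-71 + S)/((2*c)) = (-71 + S)*(1/(2*c)) = (-71 + S)/(2*c))
I = 10540/14047 (I = (3779 + 6761)/(-5571 + 19618) = 10540/14047 ≈ 0.75034)
F(-122, 38)/(-32394) + 36548/I = ((1/2)*(-71 - 122)/38)/(-32394) + 36548/(10540/14047) = ((1/2)*(1/38)*(-193))*(-1/32394) + 36548*(14047/10540) = -193/76*(-1/32394) + 128347439/2635 = 193/2461944 + 128347439/2635 = 315984207869971/6487222440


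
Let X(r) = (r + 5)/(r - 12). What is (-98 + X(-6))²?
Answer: 3108169/324 ≈ 9593.1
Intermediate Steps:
X(r) = (5 + r)/(-12 + r)
(-98 + X(-6))² = (-98 + (5 - 6)/(-12 - 6))² = (-98 - 1/(-18))² = (-98 - 1/18*(-1))² = (-98 + 1/18)² = (-1763/18)² = 3108169/324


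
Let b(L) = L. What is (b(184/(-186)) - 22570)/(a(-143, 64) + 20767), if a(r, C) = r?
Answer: -1049551/959016 ≈ -1.0944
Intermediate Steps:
(b(184/(-186)) - 22570)/(a(-143, 64) + 20767) = (184/(-186) - 22570)/(-143 + 20767) = (184*(-1/186) - 22570)/20624 = (-92/93 - 22570)*(1/20624) = -2099102/93*1/20624 = -1049551/959016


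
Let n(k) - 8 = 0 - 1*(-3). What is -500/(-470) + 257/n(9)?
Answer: 12629/517 ≈ 24.427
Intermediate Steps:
n(k) = 11 (n(k) = 8 + (0 - 1*(-3)) = 8 + (0 + 3) = 8 + 3 = 11)
-500/(-470) + 257/n(9) = -500/(-470) + 257/11 = -500*(-1/470) + 257*(1/11) = 50/47 + 257/11 = 12629/517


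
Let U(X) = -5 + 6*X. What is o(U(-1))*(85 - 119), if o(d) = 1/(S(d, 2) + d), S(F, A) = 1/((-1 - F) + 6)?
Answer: 544/175 ≈ 3.1086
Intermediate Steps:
S(F, A) = 1/(5 - F)
o(d) = 1/(d - 1/(-5 + d)) (o(d) = 1/(-1/(-5 + d) + d) = 1/(d - 1/(-5 + d)))
o(U(-1))*(85 - 119) = ((-5 + (-5 + 6*(-1)))/(-1 + (-5 + 6*(-1))*(-5 + (-5 + 6*(-1)))))*(85 - 119) = ((-5 + (-5 - 6))/(-1 + (-5 - 6)*(-5 + (-5 - 6))))*(-34) = ((-5 - 11)/(-1 - 11*(-5 - 11)))*(-34) = (-16/(-1 - 11*(-16)))*(-34) = (-16/(-1 + 176))*(-34) = (-16/175)*(-34) = ((1/175)*(-16))*(-34) = -16/175*(-34) = 544/175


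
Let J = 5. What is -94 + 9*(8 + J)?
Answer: 23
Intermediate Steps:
-94 + 9*(8 + J) = -94 + 9*(8 + 5) = -94 + 9*13 = -94 + 117 = 23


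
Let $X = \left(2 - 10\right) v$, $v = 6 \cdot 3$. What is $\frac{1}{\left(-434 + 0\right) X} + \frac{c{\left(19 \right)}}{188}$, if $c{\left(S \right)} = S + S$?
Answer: $\frac{593759}{2937312} \approx 0.20214$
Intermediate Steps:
$v = 18$
$c{\left(S \right)} = 2 S$
$X = -144$ ($X = \left(2 - 10\right) 18 = \left(-8\right) 18 = -144$)
$\frac{1}{\left(-434 + 0\right) X} + \frac{c{\left(19 \right)}}{188} = \frac{1}{\left(-434 + 0\right) \left(-144\right)} + \frac{2 \cdot 19}{188} = \frac{1}{-434} \left(- \frac{1}{144}\right) + 38 \cdot \frac{1}{188} = \left(- \frac{1}{434}\right) \left(- \frac{1}{144}\right) + \frac{19}{94} = \frac{1}{62496} + \frac{19}{94} = \frac{593759}{2937312}$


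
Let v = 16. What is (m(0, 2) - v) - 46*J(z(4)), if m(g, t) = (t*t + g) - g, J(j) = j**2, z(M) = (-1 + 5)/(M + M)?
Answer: -47/2 ≈ -23.500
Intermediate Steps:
z(M) = 2/M (z(M) = 4/((2*M)) = 4*(1/(2*M)) = 2/M)
m(g, t) = t**2 (m(g, t) = (t**2 + g) - g = (g + t**2) - g = t**2)
(m(0, 2) - v) - 46*J(z(4)) = (2**2 - 1*16) - 46*(2/4)**2 = (4 - 16) - 46*(2*(1/4))**2 = -12 - 46*(1/2)**2 = -12 - 46*1/4 = -12 - 23/2 = -47/2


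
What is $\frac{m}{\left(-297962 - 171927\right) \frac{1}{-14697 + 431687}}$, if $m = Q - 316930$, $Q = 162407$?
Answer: $\frac{9204935110}{67127} \approx 1.3713 \cdot 10^{5}$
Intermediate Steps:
$m = -154523$ ($m = 162407 - 316930 = -154523$)
$\frac{m}{\left(-297962 - 171927\right) \frac{1}{-14697 + 431687}} = - \frac{154523}{\left(-297962 - 171927\right) \frac{1}{-14697 + 431687}} = - \frac{154523}{\left(-469889\right) \frac{1}{416990}} = - \frac{154523}{- \frac{67127}{59570}} = \left(-154523\right) \left(- \frac{59570}{67127}\right) = \frac{9204935110}{67127}$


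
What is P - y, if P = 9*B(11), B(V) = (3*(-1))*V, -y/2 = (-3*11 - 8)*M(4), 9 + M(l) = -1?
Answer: 523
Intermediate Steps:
M(l) = -10 (M(l) = -9 - 1 = -10)
y = -820 (y = -2*(-3*11 - 8)*(-10) = -2*(-33 - 8)*(-10) = -(-82)*(-10) = -2*410 = -820)
B(V) = -3*V
P = -297 (P = 9*(-3*11) = 9*(-33) = -297)
P - y = -297 - 1*(-820) = -297 + 820 = 523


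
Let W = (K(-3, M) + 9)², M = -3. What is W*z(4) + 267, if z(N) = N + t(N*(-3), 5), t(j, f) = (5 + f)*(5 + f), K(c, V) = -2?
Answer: 5363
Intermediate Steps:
t(j, f) = (5 + f)²
z(N) = 100 + N (z(N) = N + (5 + 5)² = N + 10² = N + 100 = 100 + N)
W = 49 (W = (-2 + 9)² = 7² = 49)
W*z(4) + 267 = 49*(100 + 4) + 267 = 49*104 + 267 = 5096 + 267 = 5363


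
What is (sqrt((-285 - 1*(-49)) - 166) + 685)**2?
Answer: (685 + I*sqrt(402))**2 ≈ 4.6882e+5 + 27468.0*I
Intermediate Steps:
(sqrt((-285 - 1*(-49)) - 166) + 685)**2 = (sqrt((-285 + 49) - 166) + 685)**2 = (sqrt(-236 - 166) + 685)**2 = (sqrt(-402) + 685)**2 = (I*sqrt(402) + 685)**2 = (685 + I*sqrt(402))**2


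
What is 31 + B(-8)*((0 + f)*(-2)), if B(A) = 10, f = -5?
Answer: 131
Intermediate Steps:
31 + B(-8)*((0 + f)*(-2)) = 31 + 10*((0 - 5)*(-2)) = 31 + 10*(-5*(-2)) = 31 + 10*10 = 31 + 100 = 131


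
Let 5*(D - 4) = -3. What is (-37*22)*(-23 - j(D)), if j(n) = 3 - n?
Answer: 91982/5 ≈ 18396.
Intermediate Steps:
D = 17/5 (D = 4 + (⅕)*(-3) = 4 - ⅗ = 17/5 ≈ 3.4000)
(-37*22)*(-23 - j(D)) = (-37*22)*(-23 - (3 - 1*17/5)) = -814*(-23 - (3 - 17/5)) = -814*(-23 - 1*(-⅖)) = -814*(-23 + ⅖) = -814*(-113/5) = 91982/5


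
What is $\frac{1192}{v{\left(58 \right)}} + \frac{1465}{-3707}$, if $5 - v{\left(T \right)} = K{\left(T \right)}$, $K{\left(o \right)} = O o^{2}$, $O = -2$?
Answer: $- \frac{5445101}{24959231} \approx -0.21816$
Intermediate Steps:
$K{\left(o \right)} = - 2 o^{2}$
$v{\left(T \right)} = 5 + 2 T^{2}$ ($v{\left(T \right)} = 5 - - 2 T^{2} = 5 + 2 T^{2}$)
$\frac{1192}{v{\left(58 \right)}} + \frac{1465}{-3707} = \frac{1192}{5 + 2 \cdot 58^{2}} + \frac{1465}{-3707} = \frac{1192}{5 + 2 \cdot 3364} + 1465 \left(- \frac{1}{3707}\right) = \frac{1192}{5 + 6728} - \frac{1465}{3707} = \frac{1192}{6733} - \frac{1465}{3707} = - \frac{5445101}{24959231}$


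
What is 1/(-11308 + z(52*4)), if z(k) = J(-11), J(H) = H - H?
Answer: -1/11308 ≈ -8.8433e-5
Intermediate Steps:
J(H) = 0
z(k) = 0
1/(-11308 + z(52*4)) = 1/(-11308 + 0) = 1/(-11308) = -1/11308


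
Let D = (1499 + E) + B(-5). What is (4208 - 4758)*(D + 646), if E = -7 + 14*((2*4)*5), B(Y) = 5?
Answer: -1486650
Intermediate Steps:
E = 553 (E = -7 + 14*(8*5) = -7 + 14*40 = -7 + 560 = 553)
D = 2057 (D = (1499 + 553) + 5 = 2052 + 5 = 2057)
(4208 - 4758)*(D + 646) = (4208 - 4758)*(2057 + 646) = -550*2703 = -1486650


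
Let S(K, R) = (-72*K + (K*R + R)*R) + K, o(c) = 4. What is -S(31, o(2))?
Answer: 1689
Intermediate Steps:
S(K, R) = -71*K + R*(R + K*R) (S(K, R) = (-72*K + (R + K*R)*R) + K = (-72*K + R*(R + K*R)) + K = -71*K + R*(R + K*R))
-S(31, o(2)) = -(4² - 71*31 + 31*4²) = -(16 - 2201 + 31*16) = -(16 - 2201 + 496) = -1*(-1689) = 1689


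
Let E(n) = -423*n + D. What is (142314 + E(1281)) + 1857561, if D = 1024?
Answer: 1459036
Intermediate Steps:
E(n) = 1024 - 423*n (E(n) = -423*n + 1024 = 1024 - 423*n)
(142314 + E(1281)) + 1857561 = (142314 + (1024 - 423*1281)) + 1857561 = (142314 + (1024 - 541863)) + 1857561 = (142314 - 540839) + 1857561 = -398525 + 1857561 = 1459036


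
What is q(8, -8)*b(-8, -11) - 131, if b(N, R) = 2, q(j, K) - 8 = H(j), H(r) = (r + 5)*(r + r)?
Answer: 301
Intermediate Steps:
H(r) = 2*r*(5 + r) (H(r) = (5 + r)*(2*r) = 2*r*(5 + r))
q(j, K) = 8 + 2*j*(5 + j)
q(8, -8)*b(-8, -11) - 131 = (8 + 2*8*(5 + 8))*2 - 131 = (8 + 2*8*13)*2 - 131 = (8 + 208)*2 - 131 = 216*2 - 131 = 432 - 131 = 301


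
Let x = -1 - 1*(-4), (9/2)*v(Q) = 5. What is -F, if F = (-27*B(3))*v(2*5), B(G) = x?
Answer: 90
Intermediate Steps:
v(Q) = 10/9 (v(Q) = (2/9)*5 = 10/9)
x = 3 (x = -1 + 4 = 3)
B(G) = 3
F = -90 (F = -27*3*(10/9) = -81*10/9 = -90)
-F = -1*(-90) = 90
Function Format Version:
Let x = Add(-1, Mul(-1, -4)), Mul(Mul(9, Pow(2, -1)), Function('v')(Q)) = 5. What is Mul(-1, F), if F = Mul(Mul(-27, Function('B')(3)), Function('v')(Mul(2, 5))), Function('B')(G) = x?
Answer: 90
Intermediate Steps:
Function('v')(Q) = Rational(10, 9) (Function('v')(Q) = Mul(Rational(2, 9), 5) = Rational(10, 9))
x = 3 (x = Add(-1, 4) = 3)
Function('B')(G) = 3
F = -90 (F = Mul(Mul(-27, 3), Rational(10, 9)) = Mul(-81, Rational(10, 9)) = -90)
Mul(-1, F) = Mul(-1, -90) = 90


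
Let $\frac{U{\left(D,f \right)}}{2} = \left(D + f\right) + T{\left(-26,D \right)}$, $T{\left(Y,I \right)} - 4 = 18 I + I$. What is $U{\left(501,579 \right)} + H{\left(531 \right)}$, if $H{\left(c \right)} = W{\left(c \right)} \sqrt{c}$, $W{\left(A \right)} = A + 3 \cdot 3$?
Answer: $21206 + 1620 \sqrt{59} \approx 33649.0$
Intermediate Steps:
$W{\left(A \right)} = 9 + A$ ($W{\left(A \right)} = A + 9 = 9 + A$)
$T{\left(Y,I \right)} = 4 + 19 I$ ($T{\left(Y,I \right)} = 4 + \left(18 I + I\right) = 4 + 19 I$)
$H{\left(c \right)} = \sqrt{c} \left(9 + c\right)$ ($H{\left(c \right)} = \left(9 + c\right) \sqrt{c} = \sqrt{c} \left(9 + c\right)$)
$U{\left(D,f \right)} = 8 + 2 f + 40 D$ ($U{\left(D,f \right)} = 2 \left(\left(D + f\right) + \left(4 + 19 D\right)\right) = 2 \left(4 + f + 20 D\right) = 8 + 2 f + 40 D$)
$U{\left(501,579 \right)} + H{\left(531 \right)} = \left(8 + 2 \cdot 579 + 40 \cdot 501\right) + \sqrt{531} \left(9 + 531\right) = \left(8 + 1158 + 20040\right) + 3 \sqrt{59} \cdot 540 = 21206 + 1620 \sqrt{59}$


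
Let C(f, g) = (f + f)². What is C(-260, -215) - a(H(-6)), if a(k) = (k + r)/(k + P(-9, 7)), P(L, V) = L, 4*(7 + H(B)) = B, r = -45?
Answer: 9463893/35 ≈ 2.7040e+5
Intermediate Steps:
H(B) = -7 + B/4
C(f, g) = 4*f² (C(f, g) = (2*f)² = 4*f²)
a(k) = (-45 + k)/(-9 + k) (a(k) = (k - 45)/(k - 9) = (-45 + k)/(-9 + k))
C(-260, -215) - a(H(-6)) = 4*(-260)² - (-45 + (-7 + (¼)*(-6)))/(-9 + (-7 + (¼)*(-6))) = 4*67600 - (-45 + (-7 - 3/2))/(-9 + (-7 - 3/2)) = 270400 - (-45 - 17/2)/(-9 - 17/2) = 270400 - (-107)/((-35/2)*2) = 270400 - (-2)*(-107)/(35*2) = 270400 - 1*107/35 = 270400 - 107/35 = 9463893/35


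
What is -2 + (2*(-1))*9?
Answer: -20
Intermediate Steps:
-2 + (2*(-1))*9 = -2 - 2*9 = -2 - 18 = -20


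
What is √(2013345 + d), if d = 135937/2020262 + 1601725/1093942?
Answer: √614614117458644179724954300946/552512363201 ≈ 1418.9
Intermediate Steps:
d = 846152836401/552512363201 (d = 135937*(1/2020262) + 1601725*(1/1093942) = 135937/2020262 + 1601725/1093942 = 846152836401/552512363201 ≈ 1.5315)
√(2013345 + d) = √(2013345 + 846152836401/552512363201) = √(1112398850041753746/552512363201) = √614614117458644179724954300946/552512363201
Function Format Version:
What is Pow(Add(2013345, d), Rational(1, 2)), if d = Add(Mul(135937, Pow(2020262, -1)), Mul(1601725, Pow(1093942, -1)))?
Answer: Mul(Rational(1, 552512363201), Pow(614614117458644179724954300946, Rational(1, 2))) ≈ 1418.9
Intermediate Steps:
d = Rational(846152836401, 552512363201) (d = Add(Mul(135937, Rational(1, 2020262)), Mul(1601725, Rational(1, 1093942))) = Add(Rational(135937, 2020262), Rational(1601725, 1093942)) = Rational(846152836401, 552512363201) ≈ 1.5315)
Pow(Add(2013345, d), Rational(1, 2)) = Pow(Add(2013345, Rational(846152836401, 552512363201)), Rational(1, 2)) = Pow(Rational(1112398850041753746, 552512363201), Rational(1, 2)) = Mul(Rational(1, 552512363201), Pow(614614117458644179724954300946, Rational(1, 2)))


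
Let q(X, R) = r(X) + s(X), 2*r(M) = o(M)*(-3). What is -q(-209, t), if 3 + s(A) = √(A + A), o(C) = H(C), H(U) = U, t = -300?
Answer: -621/2 - I*√418 ≈ -310.5 - 20.445*I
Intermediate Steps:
o(C) = C
r(M) = -3*M/2 (r(M) = (M*(-3))/2 = (-3*M)/2 = -3*M/2)
s(A) = -3 + √2*√A (s(A) = -3 + √(A + A) = -3 + √(2*A) = -3 + √2*√A)
q(X, R) = -3 - 3*X/2 + √2*√X (q(X, R) = -3*X/2 + (-3 + √2*√X) = -3 - 3*X/2 + √2*√X)
-q(-209, t) = -(-3 - 3/2*(-209) + √2*√(-209)) = -(-3 + 627/2 + √2*(I*√209)) = -(-3 + 627/2 + I*√418) = -(621/2 + I*√418) = -621/2 - I*√418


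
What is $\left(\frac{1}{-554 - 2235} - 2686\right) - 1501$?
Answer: $- \frac{11677544}{2789} \approx -4187.0$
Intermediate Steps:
$\left(\frac{1}{-554 - 2235} - 2686\right) - 1501 = \left(\frac{1}{-2789} - 2686\right) - 1501 = \left(- \frac{1}{2789} - 2686\right) - 1501 = - \frac{7491255}{2789} - 1501 = - \frac{11677544}{2789}$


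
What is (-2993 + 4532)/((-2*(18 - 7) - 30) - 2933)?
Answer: -513/995 ≈ -0.51558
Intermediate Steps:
(-2993 + 4532)/((-2*(18 - 7) - 30) - 2933) = 1539/((-2*11 - 30) - 2933) = 1539/((-22 - 30) - 2933) = 1539/(-52 - 2933) = 1539/(-2985) = 1539*(-1/2985) = -513/995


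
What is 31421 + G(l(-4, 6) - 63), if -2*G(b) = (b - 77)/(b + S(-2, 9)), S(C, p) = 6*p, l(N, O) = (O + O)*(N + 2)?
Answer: 1036811/33 ≈ 31419.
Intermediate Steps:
l(N, O) = 2*O*(2 + N) (l(N, O) = (2*O)*(2 + N) = 2*O*(2 + N))
G(b) = -(-77 + b)/(2*(54 + b)) (G(b) = -(b - 77)/(2*(b + 6*9)) = -(-77 + b)/(2*(b + 54)) = -(-77 + b)/(2*(54 + b)))
31421 + G(l(-4, 6) - 63) = 31421 + (77 - (2*6*(2 - 4) - 63))/(2*(54 + (2*6*(2 - 4) - 63))) = 31421 + (77 - (2*6*(-2) - 63))/(2*(54 + (2*6*(-2) - 63))) = 31421 + (77 - (-24 - 63))/(2*(54 + (-24 - 63))) = 31421 + (77 - 1*(-87))/(2*(54 - 87)) = 31421 + (½)*(77 + 87)/(-33) = 31421 + (½)*(-1/33)*164 = 31421 - 82/33 = 1036811/33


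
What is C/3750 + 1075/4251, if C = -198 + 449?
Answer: 1699417/5313750 ≈ 0.31982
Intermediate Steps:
C = 251
C/3750 + 1075/4251 = 251/3750 + 1075/4251 = 1699417/5313750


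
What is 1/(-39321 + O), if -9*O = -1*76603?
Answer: -9/277286 ≈ -3.2457e-5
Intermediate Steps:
O = 76603/9 (O = -(-1)*76603/9 = -⅑*(-76603) = 76603/9 ≈ 8511.4)
1/(-39321 + O) = 1/(-39321 + 76603/9) = 1/(-277286/9) = -9/277286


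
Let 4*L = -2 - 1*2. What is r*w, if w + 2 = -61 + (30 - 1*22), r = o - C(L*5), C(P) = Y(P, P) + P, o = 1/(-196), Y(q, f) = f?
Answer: -107745/196 ≈ -549.72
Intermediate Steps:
L = -1 (L = (-2 - 1*2)/4 = (-2 - 2)/4 = (¼)*(-4) = -1)
o = -1/196 ≈ -0.0051020
C(P) = 2*P (C(P) = P + P = 2*P)
r = 1959/196 (r = -1/196 - 2*(-1*5) = -1/196 - 2*(-5) = -1/196 - 1*(-10) = -1/196 + 10 = 1959/196 ≈ 9.9949)
w = -55 (w = -2 + (-61 + (30 - 1*22)) = -2 + (-61 + (30 - 22)) = -2 + (-61 + 8) = -2 - 53 = -55)
r*w = (1959/196)*(-55) = -107745/196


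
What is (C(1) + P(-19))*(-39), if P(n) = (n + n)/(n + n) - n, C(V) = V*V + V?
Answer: -858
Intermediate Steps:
C(V) = V + V**2 (C(V) = V**2 + V = V + V**2)
P(n) = 1 - n (P(n) = (2*n)/((2*n)) - n = (2*n)*(1/(2*n)) - n = 1 - n)
(C(1) + P(-19))*(-39) = (1*(1 + 1) + (1 - 1*(-19)))*(-39) = (1*2 + (1 + 19))*(-39) = (2 + 20)*(-39) = 22*(-39) = -858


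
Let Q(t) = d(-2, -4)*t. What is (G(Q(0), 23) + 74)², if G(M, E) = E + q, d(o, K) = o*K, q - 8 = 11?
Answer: 13456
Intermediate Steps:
q = 19 (q = 8 + 11 = 19)
d(o, K) = K*o
Q(t) = 8*t (Q(t) = (-4*(-2))*t = 8*t)
G(M, E) = 19 + E (G(M, E) = E + 19 = 19 + E)
(G(Q(0), 23) + 74)² = ((19 + 23) + 74)² = (42 + 74)² = 116² = 13456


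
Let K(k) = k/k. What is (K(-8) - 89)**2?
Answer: 7744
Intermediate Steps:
K(k) = 1
(K(-8) - 89)**2 = (1 - 89)**2 = (-88)**2 = 7744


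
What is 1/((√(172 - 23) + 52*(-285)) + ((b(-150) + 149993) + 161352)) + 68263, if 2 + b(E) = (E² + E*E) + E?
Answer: 7955064542051113/116535524980 - √149/116535524980 ≈ 68263.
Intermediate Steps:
b(E) = -2 + E + 2*E² (b(E) = -2 + ((E² + E*E) + E) = -2 + ((E² + E²) + E) = -2 + (2*E² + E) = -2 + (E + 2*E²) = -2 + E + 2*E²)
1/((√(172 - 23) + 52*(-285)) + ((b(-150) + 149993) + 161352)) + 68263 = 1/((√(172 - 23) + 52*(-285)) + (((-2 - 150 + 2*(-150)²) + 149993) + 161352)) + 68263 = 1/((√149 - 14820) + (((-2 - 150 + 2*22500) + 149993) + 161352)) + 68263 = 1/((-14820 + √149) + (((-2 - 150 + 45000) + 149993) + 161352)) + 68263 = 1/((-14820 + √149) + ((44848 + 149993) + 161352)) + 68263 = 1/((-14820 + √149) + (194841 + 161352)) + 68263 = 1/((-14820 + √149) + 356193) + 68263 = 1/(341373 + √149) + 68263 = 68263 + 1/(341373 + √149)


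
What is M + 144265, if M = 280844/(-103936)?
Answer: 3748511549/25984 ≈ 1.4426e+5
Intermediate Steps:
M = -70211/25984 (M = 280844*(-1/103936) = -70211/25984 ≈ -2.7021)
M + 144265 = -70211/25984 + 144265 = 3748511549/25984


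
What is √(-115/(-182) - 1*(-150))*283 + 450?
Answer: 450 + 283*√4989530/182 ≈ 3923.3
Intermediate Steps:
√(-115/(-182) - 1*(-150))*283 + 450 = √(-115*(-1/182) + 150)*283 + 450 = √(115/182 + 150)*283 + 450 = √(27415/182)*283 + 450 = (√4989530/182)*283 + 450 = 283*√4989530/182 + 450 = 450 + 283*√4989530/182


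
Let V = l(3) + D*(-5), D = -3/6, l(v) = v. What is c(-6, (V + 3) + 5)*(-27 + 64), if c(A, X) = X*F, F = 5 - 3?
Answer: 999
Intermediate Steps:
D = -1/2 (D = -3*1/6 = -1/2 ≈ -0.50000)
F = 2
V = 11/2 (V = 3 - 1/2*(-5) = 3 + 5/2 = 11/2 ≈ 5.5000)
c(A, X) = 2*X (c(A, X) = X*2 = 2*X)
c(-6, (V + 3) + 5)*(-27 + 64) = (2*((11/2 + 3) + 5))*(-27 + 64) = (2*(17/2 + 5))*37 = (2*(27/2))*37 = 27*37 = 999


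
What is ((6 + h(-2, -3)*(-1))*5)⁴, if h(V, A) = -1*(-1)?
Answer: 390625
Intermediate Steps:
h(V, A) = 1
((6 + h(-2, -3)*(-1))*5)⁴ = ((6 + 1*(-1))*5)⁴ = ((6 - 1)*5)⁴ = (5*5)⁴ = 25⁴ = 390625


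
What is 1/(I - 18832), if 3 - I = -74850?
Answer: 1/56021 ≈ 1.7850e-5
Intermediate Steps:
I = 74853 (I = 3 - 1*(-74850) = 3 + 74850 = 74853)
1/(I - 18832) = 1/(74853 - 18832) = 1/56021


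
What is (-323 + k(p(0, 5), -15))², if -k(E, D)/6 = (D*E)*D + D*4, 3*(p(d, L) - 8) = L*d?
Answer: 115842169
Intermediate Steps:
p(d, L) = 8 + L*d/3 (p(d, L) = 8 + (L*d)/3 = 8 + L*d/3)
k(E, D) = -24*D - 6*E*D² (k(E, D) = -6*((D*E)*D + D*4) = -6*(E*D² + 4*D) = -6*(4*D + E*D²) = -24*D - 6*E*D²)
(-323 + k(p(0, 5), -15))² = (-323 - 6*(-15)*(4 - 15*(8 + (⅓)*5*0)))² = (-323 - 6*(-15)*(4 - 15*(8 + 0)))² = (-323 - 6*(-15)*(4 - 15*8))² = (-323 - 6*(-15)*(4 - 120))² = (-323 - 6*(-15)*(-116))² = (-323 - 10440)² = (-10763)² = 115842169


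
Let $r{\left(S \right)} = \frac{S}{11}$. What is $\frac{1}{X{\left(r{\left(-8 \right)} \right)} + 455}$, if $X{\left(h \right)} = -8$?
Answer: $\frac{1}{447} \approx 0.0022371$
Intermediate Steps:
$r{\left(S \right)} = \frac{S}{11}$ ($r{\left(S \right)} = S \frac{1}{11} = \frac{S}{11}$)
$\frac{1}{X{\left(r{\left(-8 \right)} \right)} + 455} = \frac{1}{-8 + 455} = \frac{1}{447}$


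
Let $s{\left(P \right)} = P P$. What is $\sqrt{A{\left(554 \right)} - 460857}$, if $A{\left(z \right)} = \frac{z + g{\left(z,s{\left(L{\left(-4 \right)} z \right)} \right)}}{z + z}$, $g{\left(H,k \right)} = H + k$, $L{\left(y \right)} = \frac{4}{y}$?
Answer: $i \sqrt{460579} \approx 678.66 i$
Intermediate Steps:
$s{\left(P \right)} = P^{2}$
$A{\left(z \right)} = \frac{z^{2} + 2 z}{2 z}$ ($A{\left(z \right)} = \frac{z + \left(z + \left(\frac{4}{-4} z\right)^{2}\right)}{z + z} = \frac{z + \left(z + \left(4 \left(- \frac{1}{4}\right) z\right)^{2}\right)}{2 z} = \left(z + \left(z + \left(- z\right)^{2}\right)\right) \frac{1}{2 z} = \left(z + \left(z + z^{2}\right)\right) \frac{1}{2 z} = \left(z^{2} + 2 z\right) \frac{1}{2 z} = \frac{z^{2} + 2 z}{2 z}$)
$\sqrt{A{\left(554 \right)} - 460857} = \sqrt{\left(1 + \frac{1}{2} \cdot 554\right) - 460857} = \sqrt{\left(1 + 277\right) - 460857} = \sqrt{278 - 460857} = \sqrt{-460579} = i \sqrt{460579}$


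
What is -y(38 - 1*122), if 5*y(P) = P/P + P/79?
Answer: 1/79 ≈ 0.012658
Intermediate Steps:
y(P) = ⅕ + P/395 (y(P) = (P/P + P/79)/5 = (1 + P*(1/79))/5 = (1 + P/79)/5 = ⅕ + P/395)
-y(38 - 1*122) = -(⅕ + (38 - 1*122)/395) = -(⅕ + (38 - 122)/395) = -(⅕ + (1/395)*(-84)) = -(⅕ - 84/395) = -1*(-1/79) = 1/79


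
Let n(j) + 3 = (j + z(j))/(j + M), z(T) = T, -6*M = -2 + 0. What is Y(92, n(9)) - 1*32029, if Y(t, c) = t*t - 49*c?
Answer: -47025/2 ≈ -23513.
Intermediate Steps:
M = ⅓ (M = -(-2 + 0)/6 = -⅙*(-2) = ⅓ ≈ 0.33333)
n(j) = -3 + 2*j/(⅓ + j) (n(j) = -3 + (j + j)/(j + ⅓) = -3 + (2*j)/(⅓ + j) = -3 + 2*j/(⅓ + j))
Y(t, c) = t² - 49*c
Y(92, n(9)) - 1*32029 = (92² - 147*(-1 - 1*9)/(1 + 3*9)) - 1*32029 = (8464 - 147*(-1 - 9)/(1 + 27)) - 32029 = (8464 - 147*(-10)/28) - 32029 = (8464 - 49*(-15/14)) - 32029 = (8464 + 105/2) - 32029 = 17033/2 - 32029 = -47025/2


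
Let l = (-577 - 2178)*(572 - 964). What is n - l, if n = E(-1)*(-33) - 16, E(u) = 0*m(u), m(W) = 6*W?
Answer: -1079976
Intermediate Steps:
E(u) = 0 (E(u) = 0*(6*u) = 0)
n = -16 (n = 0*(-33) - 16 = 0 - 16 = -16)
l = 1079960 (l = -2755*(-392) = 1079960)
n - l = -16 - 1*1079960 = -16 - 1079960 = -1079976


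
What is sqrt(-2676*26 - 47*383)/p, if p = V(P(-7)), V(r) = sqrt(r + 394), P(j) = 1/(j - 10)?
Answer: I*sqrt(9970553873)/6697 ≈ 14.91*I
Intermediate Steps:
P(j) = 1/(-10 + j)
V(r) = sqrt(394 + r)
p = sqrt(113849)/17 (p = sqrt(394 + 1/(-10 - 7)) = sqrt(394 + 1/(-17)) = sqrt(394 - 1/17) = sqrt(6697/17) = sqrt(113849)/17 ≈ 19.848)
sqrt(-2676*26 - 47*383)/p = sqrt(-2676*26 - 47*383)/((sqrt(113849)/17)) = sqrt(-69576 - 18001)*(sqrt(113849)/6697) = sqrt(-87577)*(sqrt(113849)/6697) = (I*sqrt(87577))*(sqrt(113849)/6697) = I*sqrt(9970553873)/6697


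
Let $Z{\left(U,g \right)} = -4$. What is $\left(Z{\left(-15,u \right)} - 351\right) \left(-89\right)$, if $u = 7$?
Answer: $31595$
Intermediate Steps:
$\left(Z{\left(-15,u \right)} - 351\right) \left(-89\right) = \left(-4 - 351\right) \left(-89\right) = \left(-355\right) \left(-89\right) = 31595$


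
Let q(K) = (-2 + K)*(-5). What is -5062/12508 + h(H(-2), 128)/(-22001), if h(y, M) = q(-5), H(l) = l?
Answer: -7986203/19656322 ≈ -0.40629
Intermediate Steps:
q(K) = 10 - 5*K
h(y, M) = 35 (h(y, M) = 10 - 5*(-5) = 10 + 25 = 35)
-5062/12508 + h(H(-2), 128)/(-22001) = -5062/12508 + 35/(-22001) = -5062*1/12508 + 35*(-1/22001) = -2531/6254 - 5/3143 = -7986203/19656322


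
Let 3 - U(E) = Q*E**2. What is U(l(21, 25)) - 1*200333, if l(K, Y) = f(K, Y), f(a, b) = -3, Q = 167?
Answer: -201833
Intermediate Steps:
l(K, Y) = -3
U(E) = 3 - 167*E**2
U(l(21, 25)) - 1*200333 = (3 - 167*(-3)**2) - 1*200333 = (3 - 167*9) - 200333 = (3 - 1503) - 200333 = -1500 - 200333 = -201833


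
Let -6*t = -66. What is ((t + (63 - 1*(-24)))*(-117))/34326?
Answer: -637/1907 ≈ -0.33403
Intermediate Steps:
t = 11 (t = -⅙*(-66) = 11)
((t + (63 - 1*(-24)))*(-117))/34326 = ((11 + (63 - 1*(-24)))*(-117))/34326 = ((11 + (63 + 24))*(-117))*(1/34326) = ((11 + 87)*(-117))*(1/34326) = (98*(-117))*(1/34326) = -11466*1/34326 = -637/1907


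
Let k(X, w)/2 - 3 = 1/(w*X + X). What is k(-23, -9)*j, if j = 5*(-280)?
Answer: -193550/23 ≈ -8415.2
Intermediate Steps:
j = -1400
k(X, w) = 6 + 2/(X + X*w) (k(X, w) = 6 + 2/(w*X + X) = 6 + 2/(X*w + X) = 6 + 2/(X + X*w))
k(-23, -9)*j = (2*(1 + 3*(-23) + 3*(-23)*(-9))/(-23*(1 - 9)))*(-1400) = (2*(-1/23)*(1 - 69 + 621)/(-8))*(-1400) = (2*(-1/23)*(-⅛)*553)*(-1400) = (553/92)*(-1400) = -193550/23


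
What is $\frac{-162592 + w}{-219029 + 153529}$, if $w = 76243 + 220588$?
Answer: $- \frac{134239}{65500} \approx -2.0494$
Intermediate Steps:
$w = 296831$
$\frac{-162592 + w}{-219029 + 153529} = \frac{-162592 + 296831}{-219029 + 153529} = \frac{134239}{-65500} = 134239 \left(- \frac{1}{65500}\right) = - \frac{134239}{65500}$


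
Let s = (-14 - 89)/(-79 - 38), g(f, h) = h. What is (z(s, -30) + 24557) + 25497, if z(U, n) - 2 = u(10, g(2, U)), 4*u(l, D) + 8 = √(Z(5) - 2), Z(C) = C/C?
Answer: 50054 + I/4 ≈ 50054.0 + 0.25*I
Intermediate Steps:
Z(C) = 1
u(l, D) = -2 + I/4 (u(l, D) = -2 + √(1 - 2)/4 = -2 + √(-1)/4 = -2 + I/4)
s = 103/117 (s = -103/(-117) = -103*(-1/117) = 103/117 ≈ 0.88034)
z(U, n) = I/4 (z(U, n) = 2 + (-2 + I/4) = I/4)
(z(s, -30) + 24557) + 25497 = (I/4 + 24557) + 25497 = (24557 + I/4) + 25497 = 50054 + I/4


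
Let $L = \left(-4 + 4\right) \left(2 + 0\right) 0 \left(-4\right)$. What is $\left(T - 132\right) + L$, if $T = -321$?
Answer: $-453$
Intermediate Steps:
$L = 0$ ($L = 0 \cdot 2 \cdot 0 \left(-4\right) = 0 \cdot 0 \left(-4\right) = 0 \left(-4\right) = 0$)
$\left(T - 132\right) + L = \left(-321 - 132\right) + 0 = -453 + 0 = -453$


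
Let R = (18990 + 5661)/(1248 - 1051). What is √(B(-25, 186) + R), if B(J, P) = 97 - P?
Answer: √1402246/197 ≈ 6.0110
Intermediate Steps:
R = 24651/197 ≈ 125.13
√(B(-25, 186) + R) = √((97 - 1*186) + 24651/197) = √((97 - 186) + 24651/197) = √(-89 + 24651/197) = √(7118/197) = √1402246/197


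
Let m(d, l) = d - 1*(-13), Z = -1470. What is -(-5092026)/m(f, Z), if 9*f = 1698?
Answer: 15276078/605 ≈ 25250.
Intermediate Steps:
f = 566/3 (f = (1/9)*1698 = 566/3 ≈ 188.67)
m(d, l) = 13 + d (m(d, l) = d + 13 = 13 + d)
-(-5092026)/m(f, Z) = -(-5092026)/(13 + 566/3) = -(-5092026)/605/3 = -(-5092026)*3/605 = -1*(-15276078/605) = 15276078/605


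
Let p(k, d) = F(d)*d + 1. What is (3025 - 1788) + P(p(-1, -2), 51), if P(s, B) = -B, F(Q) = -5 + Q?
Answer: 1186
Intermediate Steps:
p(k, d) = 1 + d*(-5 + d) (p(k, d) = (-5 + d)*d + 1 = d*(-5 + d) + 1 = 1 + d*(-5 + d))
(3025 - 1788) + P(p(-1, -2), 51) = (3025 - 1788) - 1*51 = 1237 - 51 = 1186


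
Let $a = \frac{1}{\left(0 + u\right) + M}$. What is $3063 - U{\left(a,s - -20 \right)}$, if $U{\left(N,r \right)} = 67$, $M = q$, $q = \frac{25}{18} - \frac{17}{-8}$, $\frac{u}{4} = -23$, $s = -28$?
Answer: $2996$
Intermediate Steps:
$u = -92$ ($u = 4 \left(-23\right) = -92$)
$q = \frac{253}{72}$ ($q = 25 \cdot \frac{1}{18} - - \frac{17}{8} = \frac{25}{18} + \frac{17}{8} = \frac{253}{72} \approx 3.5139$)
$M = \frac{253}{72} \approx 3.5139$
$a = - \frac{72}{6371}$ ($a = \frac{1}{\left(0 - 92\right) + \frac{253}{72}} = \frac{1}{-92 + \frac{253}{72}} = \frac{1}{- \frac{6371}{72}} = - \frac{72}{6371} \approx -0.011301$)
$3063 - U{\left(a,s - -20 \right)} = 3063 - 67 = 2996$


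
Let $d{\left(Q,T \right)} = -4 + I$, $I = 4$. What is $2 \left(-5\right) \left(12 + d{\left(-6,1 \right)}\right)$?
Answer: $-120$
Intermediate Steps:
$d{\left(Q,T \right)} = 0$ ($d{\left(Q,T \right)} = -4 + 4 = 0$)
$2 \left(-5\right) \left(12 + d{\left(-6,1 \right)}\right) = 2 \left(-5\right) \left(12 + 0\right) = \left(-10\right) 12 = -120$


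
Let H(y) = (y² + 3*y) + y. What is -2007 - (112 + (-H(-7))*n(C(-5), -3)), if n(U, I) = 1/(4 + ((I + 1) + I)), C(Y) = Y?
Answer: -2140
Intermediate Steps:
n(U, I) = 1/(5 + 2*I) (n(U, I) = 1/(4 + ((1 + I) + I)) = 1/(4 + (1 + 2*I)) = 1/(5 + 2*I))
H(y) = y² + 4*y
-2007 - (112 + (-H(-7))*n(C(-5), -3)) = -2007 - (112 + (-(-7)*(4 - 7))/(5 + 2*(-3))) = -2007 - (112 + (-(-7)*(-3))/(5 - 6)) = -2007 - (112 - 1*21/(-1)) = -2007 - (112 - 21*(-1)) = -2007 - (112 + 21) = -2007 - 1*133 = -2007 - 133 = -2140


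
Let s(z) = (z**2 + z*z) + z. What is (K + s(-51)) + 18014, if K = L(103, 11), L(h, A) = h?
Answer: 23268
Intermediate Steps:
K = 103
s(z) = z + 2*z**2 (s(z) = (z**2 + z**2) + z = 2*z**2 + z = z + 2*z**2)
(K + s(-51)) + 18014 = (103 - 51*(1 + 2*(-51))) + 18014 = (103 - 51*(1 - 102)) + 18014 = (103 - 51*(-101)) + 18014 = (103 + 5151) + 18014 = 5254 + 18014 = 23268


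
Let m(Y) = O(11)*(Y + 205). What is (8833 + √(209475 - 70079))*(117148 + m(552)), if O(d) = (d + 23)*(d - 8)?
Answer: 1716799546 + 388724*√34849 ≈ 1.7894e+9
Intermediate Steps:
O(d) = (-8 + d)*(23 + d) (O(d) = (23 + d)*(-8 + d) = (-8 + d)*(23 + d))
m(Y) = 20910 + 102*Y (m(Y) = (-184 + 11² + 15*11)*(Y + 205) = (-184 + 121 + 165)*(205 + Y) = 102*(205 + Y) = 20910 + 102*Y)
(8833 + √(209475 - 70079))*(117148 + m(552)) = (8833 + √(209475 - 70079))*(117148 + (20910 + 102*552)) = (8833 + √139396)*(117148 + (20910 + 56304)) = (8833 + 2*√34849)*(117148 + 77214) = (8833 + 2*√34849)*194362 = 1716799546 + 388724*√34849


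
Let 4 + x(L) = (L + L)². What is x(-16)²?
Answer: 1040400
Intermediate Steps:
x(L) = -4 + 4*L² (x(L) = -4 + (L + L)² = -4 + (2*L)² = -4 + 4*L²)
x(-16)² = (-4 + 4*(-16)²)² = (-4 + 4*256)² = (-4 + 1024)² = 1020² = 1040400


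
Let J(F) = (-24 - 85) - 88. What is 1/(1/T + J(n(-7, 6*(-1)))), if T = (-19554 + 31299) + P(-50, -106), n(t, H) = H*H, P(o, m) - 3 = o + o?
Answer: -11648/2294655 ≈ -0.0050761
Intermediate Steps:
P(o, m) = 3 + 2*o (P(o, m) = 3 + (o + o) = 3 + 2*o)
n(t, H) = H²
T = 11648 (T = (-19554 + 31299) + (3 + 2*(-50)) = 11745 + (3 - 100) = 11745 - 97 = 11648)
J(F) = -197 (J(F) = -109 - 88 = -197)
1/(1/T + J(n(-7, 6*(-1)))) = 1/(1/11648 - 197) = 1/(-2294655/11648) = -11648/2294655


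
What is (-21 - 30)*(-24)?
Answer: 1224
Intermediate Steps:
(-21 - 30)*(-24) = -51*(-24) = 1224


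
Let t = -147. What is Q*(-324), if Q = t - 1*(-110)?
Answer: 11988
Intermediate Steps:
Q = -37 (Q = -147 - 1*(-110) = -147 + 110 = -37)
Q*(-324) = -37*(-324) = 11988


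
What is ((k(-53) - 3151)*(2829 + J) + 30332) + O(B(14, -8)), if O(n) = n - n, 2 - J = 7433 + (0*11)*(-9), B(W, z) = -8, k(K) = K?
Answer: 14775140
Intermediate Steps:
J = -7431 (J = 2 - (7433 + (0*11)*(-9)) = 2 - (7433 + 0*(-9)) = 2 - (7433 + 0) = 2 - 1*7433 = 2 - 7433 = -7431)
O(n) = 0
((k(-53) - 3151)*(2829 + J) + 30332) + O(B(14, -8)) = ((-53 - 3151)*(2829 - 7431) + 30332) + 0 = (-3204*(-4602) + 30332) + 0 = (14744808 + 30332) + 0 = 14775140 + 0 = 14775140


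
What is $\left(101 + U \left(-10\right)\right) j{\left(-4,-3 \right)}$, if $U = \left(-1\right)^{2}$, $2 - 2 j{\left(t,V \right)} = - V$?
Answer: $- \frac{91}{2} \approx -45.5$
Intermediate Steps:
$j{\left(t,V \right)} = 1 + \frac{V}{2}$ ($j{\left(t,V \right)} = 1 - \frac{\left(-1\right) V}{2} = 1 + \frac{V}{2}$)
$U = 1$
$\left(101 + U \left(-10\right)\right) j{\left(-4,-3 \right)} = \left(101 + 1 \left(-10\right)\right) \left(1 + \frac{1}{2} \left(-3\right)\right) = \left(101 - 10\right) \left(1 - \frac{3}{2}\right) = 91 \left(- \frac{1}{2}\right) = - \frac{91}{2}$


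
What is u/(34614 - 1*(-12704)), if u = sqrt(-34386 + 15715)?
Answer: I*sqrt(18671)/47318 ≈ 0.0028877*I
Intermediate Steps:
u = I*sqrt(18671) (u = sqrt(-18671) = I*sqrt(18671) ≈ 136.64*I)
u/(34614 - 1*(-12704)) = (I*sqrt(18671))/(34614 - 1*(-12704)) = (I*sqrt(18671))/(34614 + 12704) = (I*sqrt(18671))/47318 = (I*sqrt(18671))*(1/47318) = I*sqrt(18671)/47318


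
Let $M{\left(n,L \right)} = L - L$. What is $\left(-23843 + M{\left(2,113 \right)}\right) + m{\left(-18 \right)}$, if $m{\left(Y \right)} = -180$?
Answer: $-24023$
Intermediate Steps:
$M{\left(n,L \right)} = 0$
$\left(-23843 + M{\left(2,113 \right)}\right) + m{\left(-18 \right)} = \left(-23843 + 0\right) - 180 = -23843 - 180 = -24023$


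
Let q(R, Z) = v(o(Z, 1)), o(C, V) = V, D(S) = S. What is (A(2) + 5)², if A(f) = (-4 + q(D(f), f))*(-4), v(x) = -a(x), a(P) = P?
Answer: 625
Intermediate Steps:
v(x) = -x
q(R, Z) = -1 (q(R, Z) = -1*1 = -1)
A(f) = 20 (A(f) = (-4 - 1)*(-4) = -5*(-4) = 20)
(A(2) + 5)² = (20 + 5)² = 25² = 625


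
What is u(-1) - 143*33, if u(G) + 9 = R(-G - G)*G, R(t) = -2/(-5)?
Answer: -23642/5 ≈ -4728.4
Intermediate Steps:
R(t) = 2/5 (R(t) = -2*(-1/5) = 2/5)
u(G) = -9 + 2*G/5
u(-1) - 143*33 = (-9 + (2/5)*(-1)) - 143*33 = (-9 - 2/5) - 4719 = -47/5 - 4719 = -23642/5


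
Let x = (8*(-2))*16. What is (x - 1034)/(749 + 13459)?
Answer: -215/2368 ≈ -0.090794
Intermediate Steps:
x = -256 (x = -16*16 = -256)
(x - 1034)/(749 + 13459) = (-256 - 1034)/(749 + 13459) = -1290/14208 = -1290*1/14208 = -215/2368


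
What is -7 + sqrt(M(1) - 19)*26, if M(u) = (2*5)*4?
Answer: -7 + 26*sqrt(21) ≈ 112.15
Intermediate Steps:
M(u) = 40 (M(u) = 10*4 = 40)
-7 + sqrt(M(1) - 19)*26 = -7 + sqrt(40 - 19)*26 = -7 + sqrt(21)*26 = -7 + 26*sqrt(21)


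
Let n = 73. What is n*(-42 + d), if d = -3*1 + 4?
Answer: -2993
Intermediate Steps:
d = 1 (d = -3 + 4 = 1)
n*(-42 + d) = 73*(-42 + 1) = 73*(-41) = -2993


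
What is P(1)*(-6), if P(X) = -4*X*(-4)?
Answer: -96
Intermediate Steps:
P(X) = 16*X
P(1)*(-6) = (16*1)*(-6) = 16*(-6) = -96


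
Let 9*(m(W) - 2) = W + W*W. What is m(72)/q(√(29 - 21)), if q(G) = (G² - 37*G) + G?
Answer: -293/644 - 2637*√2/644 ≈ -6.2458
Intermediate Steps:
q(G) = G² - 36*G
m(W) = 2 + W/9 + W²/9 (m(W) = 2 + (W + W*W)/9 = 2 + (W + W²)/9 = 2 + (W/9 + W²/9) = 2 + W/9 + W²/9)
m(72)/q(√(29 - 21)) = (2 + (⅑)*72 + (⅑)*72²)/((√(29 - 21)*(-36 + √(29 - 21)))) = (2 + 8 + (⅑)*5184)/((√8*(-36 + √8))) = (2 + 8 + 576)/(((2*√2)*(-36 + 2*√2))) = 586/((2*√2*(-36 + 2*√2))) = 586*(√2/(4*(-36 + 2*√2))) = 293*√2/(2*(-36 + 2*√2))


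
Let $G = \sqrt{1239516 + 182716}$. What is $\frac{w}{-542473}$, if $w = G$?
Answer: $- \frac{2 \sqrt{355558}}{542473} \approx -0.0021984$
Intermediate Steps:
$G = 2 \sqrt{355558}$ ($G = \sqrt{1422232} = 2 \sqrt{355558} \approx 1192.6$)
$w = 2 \sqrt{355558} \approx 1192.6$
$\frac{w}{-542473} = \frac{2 \sqrt{355558}}{-542473} = 2 \sqrt{355558} \left(- \frac{1}{542473}\right) = - \frac{2 \sqrt{355558}}{542473}$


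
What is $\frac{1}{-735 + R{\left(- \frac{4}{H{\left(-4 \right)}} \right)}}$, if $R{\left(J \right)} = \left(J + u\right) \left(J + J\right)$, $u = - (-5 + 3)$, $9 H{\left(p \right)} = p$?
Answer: $- \frac{1}{537} \approx -0.0018622$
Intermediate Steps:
$H{\left(p \right)} = \frac{p}{9}$
$u = 2$ ($u = \left(-1\right) \left(-2\right) = 2$)
$R{\left(J \right)} = 2 J \left(2 + J\right)$ ($R{\left(J \right)} = \left(J + 2\right) \left(J + J\right) = \left(2 + J\right) 2 J = 2 J \left(2 + J\right)$)
$\frac{1}{-735 + R{\left(- \frac{4}{H{\left(-4 \right)}} \right)}} = \frac{1}{-735 + 2 \left(- \frac{4}{\frac{1}{9} \left(-4\right)}\right) \left(2 - \frac{4}{\frac{1}{9} \left(-4\right)}\right)} = \frac{1}{-735 + 2 \left(- \frac{4}{- \frac{4}{9}}\right) \left(2 - \frac{4}{- \frac{4}{9}}\right)} = \frac{1}{-735 + 2 \left(\left(-4\right) \left(- \frac{9}{4}\right)\right) \left(2 - -9\right)} = \frac{1}{-735 + 2 \cdot 9 \left(2 + 9\right)} = \frac{1}{-735 + 2 \cdot 9 \cdot 11} = \frac{1}{-735 + 198} = \frac{1}{-537} = - \frac{1}{537}$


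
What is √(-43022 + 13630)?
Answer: 4*I*√1837 ≈ 171.44*I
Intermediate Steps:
√(-43022 + 13630) = √(-29392) = 4*I*√1837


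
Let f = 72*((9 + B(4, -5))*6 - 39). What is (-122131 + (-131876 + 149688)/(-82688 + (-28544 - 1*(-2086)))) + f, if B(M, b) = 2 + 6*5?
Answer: -5851707977/54573 ≈ -1.0723e+5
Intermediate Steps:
B(M, b) = 32 (B(M, b) = 2 + 30 = 32)
f = 14904 (f = 72*((9 + 32)*6 - 39) = 72*(41*6 - 39) = 72*(246 - 39) = 72*207 = 14904)
(-122131 + (-131876 + 149688)/(-82688 + (-28544 - 1*(-2086)))) + f = (-122131 + (-131876 + 149688)/(-82688 + (-28544 - 1*(-2086)))) + 14904 = (-122131 + 17812/(-82688 + (-28544 + 2086))) + 14904 = (-122131 + 17812/(-82688 - 26458)) + 14904 = (-122131 + 17812/(-109146)) + 14904 = (-122131 + 17812*(-1/109146)) + 14904 = (-122131 - 8906/54573) + 14904 = -6665063969/54573 + 14904 = -5851707977/54573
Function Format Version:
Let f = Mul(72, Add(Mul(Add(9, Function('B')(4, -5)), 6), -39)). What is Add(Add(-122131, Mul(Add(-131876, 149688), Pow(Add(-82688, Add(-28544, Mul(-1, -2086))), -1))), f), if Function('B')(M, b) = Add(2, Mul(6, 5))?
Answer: Rational(-5851707977, 54573) ≈ -1.0723e+5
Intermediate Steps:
Function('B')(M, b) = 32 (Function('B')(M, b) = Add(2, 30) = 32)
f = 14904 (f = Mul(72, Add(Mul(Add(9, 32), 6), -39)) = Mul(72, Add(Mul(41, 6), -39)) = Mul(72, Add(246, -39)) = Mul(72, 207) = 14904)
Add(Add(-122131, Mul(Add(-131876, 149688), Pow(Add(-82688, Add(-28544, Mul(-1, -2086))), -1))), f) = Add(Add(-122131, Mul(Add(-131876, 149688), Pow(Add(-82688, Add(-28544, Mul(-1, -2086))), -1))), 14904) = Add(Add(-122131, Mul(17812, Pow(Add(-82688, Add(-28544, 2086)), -1))), 14904) = Add(Add(-122131, Mul(17812, Pow(Add(-82688, -26458), -1))), 14904) = Add(Add(-122131, Mul(17812, Pow(-109146, -1))), 14904) = Add(Add(-122131, Mul(17812, Rational(-1, 109146))), 14904) = Add(Add(-122131, Rational(-8906, 54573)), 14904) = Add(Rational(-6665063969, 54573), 14904) = Rational(-5851707977, 54573)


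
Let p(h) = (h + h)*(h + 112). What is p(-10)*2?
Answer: -4080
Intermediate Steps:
p(h) = 2*h*(112 + h) (p(h) = (2*h)*(112 + h) = 2*h*(112 + h))
p(-10)*2 = (2*(-10)*(112 - 10))*2 = (2*(-10)*102)*2 = -2040*2 = -4080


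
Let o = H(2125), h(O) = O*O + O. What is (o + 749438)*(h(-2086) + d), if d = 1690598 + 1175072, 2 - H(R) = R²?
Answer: -27172949451300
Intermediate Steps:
H(R) = 2 - R²
h(O) = O + O² (h(O) = O² + O = O + O²)
o = -4515623 (o = 2 - 1*2125² = 2 - 1*4515625 = 2 - 4515625 = -4515623)
d = 2865670
(o + 749438)*(h(-2086) + d) = (-4515623 + 749438)*(-2086*(1 - 2086) + 2865670) = -3766185*(-2086*(-2085) + 2865670) = -3766185*(4349310 + 2865670) = -3766185*7214980 = -27172949451300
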